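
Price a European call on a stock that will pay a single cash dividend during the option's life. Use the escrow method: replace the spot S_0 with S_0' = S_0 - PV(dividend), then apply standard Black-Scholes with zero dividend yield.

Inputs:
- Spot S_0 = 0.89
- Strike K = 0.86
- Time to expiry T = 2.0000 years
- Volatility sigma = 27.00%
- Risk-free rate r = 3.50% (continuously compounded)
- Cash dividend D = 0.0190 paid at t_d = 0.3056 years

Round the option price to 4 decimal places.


Answer: Price = 0.1643

Derivation:
PV(D) = D * exp(-r * t_d) = 0.0190 * 0.98936100 = 0.01879786
S_0' = S_0 - PV(D) = 0.8900 - 0.01879786 = 0.87120214
d1 = (ln(S_0'/K) + (r + sigma^2/2)*T) / (sigma*sqrt(T)) = 0.40813585
d2 = d1 - sigma*sqrt(T) = 0.02629819
exp(-rT) = 0.93239382
N(d1) = 0.65841303; N(d2) = 0.51049025
C = S_0' * N(d1) - K * exp(-rT) * N(d2) = 0.87120214 * 0.65841303 - 0.8600 * 0.93239382 * 0.51049025 = 0.1643


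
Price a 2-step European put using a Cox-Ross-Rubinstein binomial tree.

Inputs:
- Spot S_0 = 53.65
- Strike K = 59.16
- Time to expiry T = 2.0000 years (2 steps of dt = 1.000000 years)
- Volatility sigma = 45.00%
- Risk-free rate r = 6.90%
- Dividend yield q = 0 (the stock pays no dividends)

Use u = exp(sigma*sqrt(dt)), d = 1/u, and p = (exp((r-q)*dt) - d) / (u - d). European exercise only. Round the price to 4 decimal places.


dt = T/N = 1.000000
u = exp(sigma*sqrt(dt)) = 1.568312; d = 1/u = 0.637628
p = (exp((r-q)*dt) - d) / (u - d) = 0.466117
Discount per step: exp(-r*dt) = 0.933327
Stock lattice S(k, i) with i counting down-moves:
  k=0: S(0,0) = 53.6500
  k=1: S(1,0) = 84.1399; S(1,1) = 34.2088
  k=2: S(2,0) = 131.9577; S(2,1) = 53.6500; S(2,2) = 21.8125
Terminal payoffs V(N, i) = max(K - S_T, 0):
  V(2,0) = 0.000000; V(2,1) = 5.510000; V(2,2) = 37.347538
Backward induction: V(k, i) = exp(-r*dt) * [p * V(k+1, i) + (1-p) * V(k+1, i+1)].
  V(1,0) = exp(-r*dt) * [p*0.000000 + (1-p)*5.510000] = 2.745560
  V(1,1) = exp(-r*dt) * [p*5.510000 + (1-p)*37.347538] = 21.006856
  V(0,0) = exp(-r*dt) * [p*2.745560 + (1-p)*21.006856] = 11.661868

Answer: Price = V(0,0) = 11.6619


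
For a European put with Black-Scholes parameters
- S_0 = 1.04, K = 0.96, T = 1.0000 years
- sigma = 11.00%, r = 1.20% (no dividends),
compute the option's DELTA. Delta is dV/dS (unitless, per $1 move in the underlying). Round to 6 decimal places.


Answer: Delta = -0.186263

Derivation:
d1 = 0.8917518879; d2 = 0.7817518879
phi(d1) = 0.2680587119; exp(-qT) = 1.0000000000; exp(-rT) = 0.9880717129
N(-d1) = 0.1862629674
Delta = -exp(-qT) * N(-d1) = -1.0000000000 * 0.1862629674 = -0.186263


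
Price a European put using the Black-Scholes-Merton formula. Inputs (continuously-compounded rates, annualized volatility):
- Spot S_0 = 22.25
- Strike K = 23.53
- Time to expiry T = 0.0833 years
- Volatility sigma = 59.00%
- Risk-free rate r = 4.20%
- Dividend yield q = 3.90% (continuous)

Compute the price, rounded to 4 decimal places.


d1 = (ln(S/K) + (r - q + 0.5*sigma^2) * T) / (sigma * sqrt(T)) = -0.24186574
d2 = d1 - sigma * sqrt(T) = -0.41215000
exp(-rT) = 0.99650751; exp(-qT) = 0.99675657
P = K * exp(-rT) * N(-d2) - S_0 * exp(-qT) * N(-d1)
N(-d1) = 0.59555790; N(-d2) = 0.65988526
P = 23.5300 * 0.99650751 * 0.65988526 - 22.2500 * 0.99675657 * 0.59555790 = 2.2647

Answer: Price = 2.2647


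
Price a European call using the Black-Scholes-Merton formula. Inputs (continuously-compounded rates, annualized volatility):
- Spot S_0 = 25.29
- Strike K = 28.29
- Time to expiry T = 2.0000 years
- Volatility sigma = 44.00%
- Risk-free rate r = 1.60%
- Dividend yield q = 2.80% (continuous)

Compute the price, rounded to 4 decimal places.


d1 = (ln(S/K) + (r - q + 0.5*sigma^2) * T) / (sigma * sqrt(T)) = 0.09240709
d2 = d1 - sigma * sqrt(T) = -0.52984688
exp(-rT) = 0.96850658; exp(-qT) = 0.94553914
C = S_0 * exp(-qT) * N(d1) - K * exp(-rT) * N(d2)
N(d1) = 0.53681269; N(d2) = 0.29810905
C = 25.2900 * 0.94553914 * 0.53681269 - 28.2900 * 0.96850658 * 0.29810905 = 4.6687

Answer: Price = 4.6687


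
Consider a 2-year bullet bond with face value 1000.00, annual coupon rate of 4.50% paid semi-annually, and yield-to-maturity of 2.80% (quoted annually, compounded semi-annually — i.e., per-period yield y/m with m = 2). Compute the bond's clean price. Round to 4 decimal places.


Coupon per period c = face * coupon_rate / m = 22.500000
Periods per year m = 2; per-period yield y/m = 0.014000
Number of cashflows N = 4
Cashflows (t years, CF_t, discount factor 1/(1+y/m)^(m*t), PV):
  t = 0.5000: CF_t = 22.500000, DF = 0.986193, PV = 22.189349
  t = 1.0000: CF_t = 22.500000, DF = 0.972577, PV = 21.882987
  t = 1.5000: CF_t = 22.500000, DF = 0.959149, PV = 21.580855
  t = 2.0000: CF_t = 1022.500000, DF = 0.945906, PV = 967.189330
Price P = sum_t PV_t = 1032.842522

Answer: Price = 1032.8425


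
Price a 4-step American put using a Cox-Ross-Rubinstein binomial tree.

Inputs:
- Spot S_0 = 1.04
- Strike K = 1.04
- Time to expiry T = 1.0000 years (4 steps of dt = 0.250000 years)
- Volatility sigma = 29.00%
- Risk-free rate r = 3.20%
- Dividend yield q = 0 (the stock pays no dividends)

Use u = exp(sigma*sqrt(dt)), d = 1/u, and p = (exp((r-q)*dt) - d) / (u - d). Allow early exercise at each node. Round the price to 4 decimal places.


Answer: Price = V(0,0) = 0.1015

Derivation:
dt = T/N = 0.250000
u = exp(sigma*sqrt(dt)) = 1.156040; d = 1/u = 0.865022
p = (exp((r-q)*dt) - d) / (u - d) = 0.491413
Discount per step: exp(-r*dt) = 0.992032
Stock lattice S(k, i) with i counting down-moves:
  k=0: S(0,0) = 1.0400
  k=1: S(1,0) = 1.2023; S(1,1) = 0.8996
  k=2: S(2,0) = 1.3899; S(2,1) = 1.0400; S(2,2) = 0.7782
  k=3: S(3,0) = 1.6068; S(3,1) = 1.2023; S(3,2) = 0.8996; S(3,3) = 0.6732
  k=4: S(4,0) = 1.8575; S(4,1) = 1.3899; S(4,2) = 1.0400; S(4,3) = 0.7782; S(4,4) = 0.5823
Terminal payoffs V(N, i) = max(K - S_T, 0):
  V(4,0) = 0.000000; V(4,1) = 0.000000; V(4,2) = 0.000000; V(4,3) = 0.261806; V(4,4) = 0.457706
Backward induction: V(k, i) = exp(-r*dt) * [p * V(k+1, i) + (1-p) * V(k+1, i+1)]; then take max(V_cont, immediate exercise) for American.
  V(3,0) = exp(-r*dt) * [p*0.000000 + (1-p)*0.000000] = 0.000000; exercise = 0.000000; V(3,0) = max -> 0.000000
  V(3,1) = exp(-r*dt) * [p*0.000000 + (1-p)*0.000000] = 0.000000; exercise = 0.000000; V(3,1) = max -> 0.000000
  V(3,2) = exp(-r*dt) * [p*0.000000 + (1-p)*0.261806] = 0.132090; exercise = 0.140377; V(3,2) = max -> 0.140377
  V(3,3) = exp(-r*dt) * [p*0.261806 + (1-p)*0.457706] = 0.358558; exercise = 0.366845; V(3,3) = max -> 0.366845
  V(2,0) = exp(-r*dt) * [p*0.000000 + (1-p)*0.000000] = 0.000000; exercise = 0.000000; V(2,0) = max -> 0.000000
  V(2,1) = exp(-r*dt) * [p*0.000000 + (1-p)*0.140377] = 0.070825; exercise = 0.000000; V(2,1) = max -> 0.070825
  V(2,2) = exp(-r*dt) * [p*0.140377 + (1-p)*0.366845] = 0.253519; exercise = 0.261806; V(2,2) = max -> 0.261806
  V(1,0) = exp(-r*dt) * [p*0.000000 + (1-p)*0.070825] = 0.035734; exercise = 0.000000; V(1,0) = max -> 0.035734
  V(1,1) = exp(-r*dt) * [p*0.070825 + (1-p)*0.261806] = 0.166617; exercise = 0.140377; V(1,1) = max -> 0.166617
  V(0,0) = exp(-r*dt) * [p*0.035734 + (1-p)*0.166617] = 0.101484; exercise = 0.000000; V(0,0) = max -> 0.101484


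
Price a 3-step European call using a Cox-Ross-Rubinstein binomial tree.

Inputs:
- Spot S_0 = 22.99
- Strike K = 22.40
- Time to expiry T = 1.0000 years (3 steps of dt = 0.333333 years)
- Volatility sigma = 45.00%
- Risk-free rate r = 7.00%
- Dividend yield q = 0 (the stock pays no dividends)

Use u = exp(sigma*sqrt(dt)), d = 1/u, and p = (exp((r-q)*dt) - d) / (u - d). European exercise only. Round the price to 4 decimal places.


Answer: Price = V(0,0) = 5.3501

Derivation:
dt = T/N = 0.333333
u = exp(sigma*sqrt(dt)) = 1.296681; d = 1/u = 0.771200
p = (exp((r-q)*dt) - d) / (u - d) = 0.480337
Discount per step: exp(-r*dt) = 0.976937
Stock lattice S(k, i) with i counting down-moves:
  k=0: S(0,0) = 22.9900
  k=1: S(1,0) = 29.8107; S(1,1) = 17.7299
  k=2: S(2,0) = 38.6549; S(2,1) = 22.9900; S(2,2) = 13.6733
  k=3: S(3,0) = 50.1231; S(3,1) = 29.8107; S(3,2) = 17.7299; S(3,3) = 10.5448
Terminal payoffs V(N, i) = max(S_T - K, 0):
  V(3,0) = 27.723111; V(3,1) = 7.410687; V(3,2) = 0.000000; V(3,3) = 0.000000
Backward induction: V(k, i) = exp(-r*dt) * [p * V(k+1, i) + (1-p) * V(k+1, i+1)].
  V(2,0) = exp(-r*dt) * [p*27.723111 + (1-p)*7.410687] = 16.771556
  V(2,1) = exp(-r*dt) * [p*7.410687 + (1-p)*0.000000] = 3.477530
  V(2,2) = exp(-r*dt) * [p*0.000000 + (1-p)*0.000000] = 0.000000
  V(1,0) = exp(-r*dt) * [p*16.771556 + (1-p)*3.477530] = 9.635665
  V(1,1) = exp(-r*dt) * [p*3.477530 + (1-p)*0.000000] = 1.631861
  V(0,0) = exp(-r*dt) * [p*9.635665 + (1-p)*1.631861] = 5.350081


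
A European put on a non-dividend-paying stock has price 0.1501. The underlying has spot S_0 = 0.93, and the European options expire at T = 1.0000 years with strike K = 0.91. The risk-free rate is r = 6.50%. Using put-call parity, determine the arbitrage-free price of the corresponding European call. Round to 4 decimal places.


Put-call parity: C - P = S_0 * exp(-qT) - K * exp(-rT).
S_0 * exp(-qT) = 0.9300 * 1.00000000 = 0.93000000
K * exp(-rT) = 0.9100 * 0.93706746 = 0.85273139
C = P + S*exp(-qT) - K*exp(-rT)
C = 0.1501 + 0.93000000 - 0.85273139 = 0.2274

Answer: Call price = 0.2274


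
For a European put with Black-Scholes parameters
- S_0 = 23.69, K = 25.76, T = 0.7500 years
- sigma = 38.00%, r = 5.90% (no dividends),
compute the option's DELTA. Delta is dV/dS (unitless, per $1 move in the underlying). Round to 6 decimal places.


d1 = 0.0444563261; d2 = -0.2846333274
phi(d1) = 0.3985482474; exp(-qT) = 1.0000000000; exp(-rT) = 0.9567147489
N(-d1) = 0.4822703321
Delta = -exp(-qT) * N(-d1) = -1.0000000000 * 0.4822703321 = -0.482270

Answer: Delta = -0.482270


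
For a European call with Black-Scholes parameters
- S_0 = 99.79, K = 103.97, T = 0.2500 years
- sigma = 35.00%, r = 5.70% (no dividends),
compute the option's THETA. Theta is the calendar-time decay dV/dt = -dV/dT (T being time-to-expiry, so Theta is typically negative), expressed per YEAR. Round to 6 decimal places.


d1 = -0.0655538177; d2 = -0.2405538177
phi(d1) = 0.3980860127; exp(-qT) = 1.0000000000; exp(-rT) = 0.9858510507
Theta = -S*exp(-qT)*phi(d1)*sigma/(2*sqrt(T)) - r*K*exp(-rT)*N(d2) + q*S*exp(-qT)*N(d1)
N(d1) = 0.4738665291; N(d2) = 0.4049504736; sqrt(T) = 0.5000000000
Term 1 = -99.7900 * 1.0000000000 * 0.3980860127 * 0.3500 / (2 * 0.5000000000) = -13.9037511226
Term 2 = -0.0570 * 103.9700 * 0.9858510507 * 0.4049504736 = -2.3658985304
Term 3 = 0 (no dividend yield, q = 0)
Theta = -13.9037511226 + (-2.3658985304) + (0.0000000000) = -16.269650

Answer: Theta = -16.269650


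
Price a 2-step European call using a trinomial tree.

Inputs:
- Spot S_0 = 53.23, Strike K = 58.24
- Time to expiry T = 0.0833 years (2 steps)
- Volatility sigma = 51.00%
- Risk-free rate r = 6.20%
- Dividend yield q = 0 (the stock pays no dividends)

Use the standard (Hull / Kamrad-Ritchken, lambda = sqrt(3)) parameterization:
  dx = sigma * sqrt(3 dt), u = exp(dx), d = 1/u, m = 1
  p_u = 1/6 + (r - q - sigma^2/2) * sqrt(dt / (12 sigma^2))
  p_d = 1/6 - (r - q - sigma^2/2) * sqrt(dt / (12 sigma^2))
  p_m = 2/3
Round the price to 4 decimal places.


Answer: Price = V(0,0) = 1.6138

Derivation:
dt = T/N = 0.041650; dx = sigma*sqrt(3*dt) = 0.180276
u = exp(dx) = 1.197548; d = 1/u = 0.835040
p_u = 0.158806, p_m = 0.666667, p_d = 0.174528
Discount per step: exp(-r*dt) = 0.997421
Stock lattice S(k, j) with j the centered position index:
  k=0: S(0,+0) = 53.2300
  k=1: S(1,-1) = 44.4492; S(1,+0) = 53.2300; S(1,+1) = 63.7455
  k=2: S(2,-2) = 37.1168; S(2,-1) = 44.4492; S(2,+0) = 53.2300; S(2,+1) = 63.7455; S(2,+2) = 76.3383
Terminal payoffs V(N, j) = max(S_T - K, 0):
  V(2,-2) = 0.000000; V(2,-1) = 0.000000; V(2,+0) = 0.000000; V(2,+1) = 5.505482; V(2,+2) = 18.098277
Backward induction: V(k, j) = exp(-r*dt) * [p_u * V(k+1, j+1) + p_m * V(k+1, j) + p_d * V(k+1, j-1)]
  V(1,-1) = exp(-r*dt) * [p_u*0.000000 + p_m*0.000000 + p_d*0.000000] = 0.000000
  V(1,+0) = exp(-r*dt) * [p_u*5.505482 + p_m*0.000000 + p_d*0.000000] = 0.872047
  V(1,+1) = exp(-r*dt) * [p_u*18.098277 + p_m*5.505482 + p_d*0.000000] = 6.527553
  V(0,+0) = exp(-r*dt) * [p_u*6.527553 + p_m*0.872047 + p_d*0.000000] = 1.613805


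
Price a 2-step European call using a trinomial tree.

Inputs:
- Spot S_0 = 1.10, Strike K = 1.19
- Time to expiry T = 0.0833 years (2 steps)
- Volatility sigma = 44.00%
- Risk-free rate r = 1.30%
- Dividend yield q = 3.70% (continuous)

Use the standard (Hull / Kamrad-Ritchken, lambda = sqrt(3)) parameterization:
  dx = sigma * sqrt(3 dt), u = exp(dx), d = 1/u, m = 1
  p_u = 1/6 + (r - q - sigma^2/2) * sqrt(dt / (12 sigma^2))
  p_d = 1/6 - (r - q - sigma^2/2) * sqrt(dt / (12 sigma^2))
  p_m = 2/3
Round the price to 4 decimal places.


dt = T/N = 0.041650; dx = sigma*sqrt(3*dt) = 0.155532
u = exp(dx) = 1.168280; d = 1/u = 0.855959
p_u = 0.150492, p_m = 0.666667, p_d = 0.182841
Discount per step: exp(-r*dt) = 0.999459
Stock lattice S(k, j) with j the centered position index:
  k=0: S(0,+0) = 1.1000
  k=1: S(1,-1) = 0.9416; S(1,+0) = 1.1000; S(1,+1) = 1.2851
  k=2: S(2,-2) = 0.8059; S(2,-1) = 0.9416; S(2,+0) = 1.1000; S(2,+1) = 1.2851; S(2,+2) = 1.5014
Terminal payoffs V(N, j) = max(S_T - K, 0):
  V(2,-2) = 0.000000; V(2,-1) = 0.000000; V(2,+0) = 0.000000; V(2,+1) = 0.095108; V(2,+2) = 0.311365
Backward induction: V(k, j) = exp(-r*dt) * [p_u * V(k+1, j+1) + p_m * V(k+1, j) + p_d * V(k+1, j-1)]
  V(1,-1) = exp(-r*dt) * [p_u*0.000000 + p_m*0.000000 + p_d*0.000000] = 0.000000
  V(1,+0) = exp(-r*dt) * [p_u*0.095108 + p_m*0.000000 + p_d*0.000000] = 0.014305
  V(1,+1) = exp(-r*dt) * [p_u*0.311365 + p_m*0.095108 + p_d*0.000000] = 0.110204
  V(0,+0) = exp(-r*dt) * [p_u*0.110204 + p_m*0.014305 + p_d*0.000000] = 0.026107

Answer: Price = V(0,0) = 0.0261


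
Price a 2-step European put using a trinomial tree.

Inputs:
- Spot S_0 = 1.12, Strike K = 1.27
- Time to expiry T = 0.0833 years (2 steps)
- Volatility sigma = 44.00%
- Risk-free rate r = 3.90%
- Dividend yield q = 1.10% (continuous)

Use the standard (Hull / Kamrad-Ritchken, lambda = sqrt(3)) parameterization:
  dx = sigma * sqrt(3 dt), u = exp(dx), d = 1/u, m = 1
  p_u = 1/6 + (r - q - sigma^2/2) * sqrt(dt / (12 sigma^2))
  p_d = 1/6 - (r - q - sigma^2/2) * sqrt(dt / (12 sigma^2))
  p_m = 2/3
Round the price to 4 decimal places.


dt = T/N = 0.041650; dx = sigma*sqrt(3*dt) = 0.155532
u = exp(dx) = 1.168280; d = 1/u = 0.855959
p_u = 0.157455, p_m = 0.666667, p_d = 0.175879
Discount per step: exp(-r*dt) = 0.998377
Stock lattice S(k, j) with j the centered position index:
  k=0: S(0,+0) = 1.1200
  k=1: S(1,-1) = 0.9587; S(1,+0) = 1.1200; S(1,+1) = 1.3085
  k=2: S(2,-2) = 0.8206; S(2,-1) = 0.9587; S(2,+0) = 1.1200; S(2,+1) = 1.3085; S(2,+2) = 1.5287
Terminal payoffs V(N, j) = max(K - S_T, 0):
  V(2,-2) = 0.449414; V(2,-1) = 0.311326; V(2,+0) = 0.150000; V(2,+1) = 0.000000; V(2,+2) = 0.000000
Backward induction: V(k, j) = exp(-r*dt) * [p_u * V(k+1, j+1) + p_m * V(k+1, j) + p_d * V(k+1, j-1)]
  V(1,-1) = exp(-r*dt) * [p_u*0.150000 + p_m*0.311326 + p_d*0.449414] = 0.309707
  V(1,+0) = exp(-r*dt) * [p_u*0.000000 + p_m*0.150000 + p_d*0.311326] = 0.154504
  V(1,+1) = exp(-r*dt) * [p_u*0.000000 + p_m*0.000000 + p_d*0.150000] = 0.026339
  V(0,+0) = exp(-r*dt) * [p_u*0.026339 + p_m*0.154504 + p_d*0.309707] = 0.161359

Answer: Price = V(0,0) = 0.1614


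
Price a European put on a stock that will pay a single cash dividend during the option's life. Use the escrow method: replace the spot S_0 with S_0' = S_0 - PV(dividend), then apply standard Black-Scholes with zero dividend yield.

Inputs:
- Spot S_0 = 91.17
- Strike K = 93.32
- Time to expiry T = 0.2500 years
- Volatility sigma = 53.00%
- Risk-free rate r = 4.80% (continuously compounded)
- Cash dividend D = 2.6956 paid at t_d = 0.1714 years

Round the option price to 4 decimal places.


Answer: Price = 11.4927

Derivation:
PV(D) = D * exp(-r * t_d) = 2.6956 * 0.99180655 = 2.67351374
S_0' = S_0 - PV(D) = 91.1700 - 2.67351374 = 88.49648626
d1 = (ln(S_0'/K) + (r + sigma^2/2)*T) / (sigma*sqrt(T)) = -0.02248717
d2 = d1 - sigma*sqrt(T) = -0.28748717
exp(-rT) = 0.98807171
N(-d1) = 0.50897033; N(-d2) = 0.61313034
P = K * exp(-rT) * N(-d2) - S_0' * N(-d1) = 93.3200 * 0.98807171 * 0.61313034 - 88.49648626 * 0.50897033 = 11.4927


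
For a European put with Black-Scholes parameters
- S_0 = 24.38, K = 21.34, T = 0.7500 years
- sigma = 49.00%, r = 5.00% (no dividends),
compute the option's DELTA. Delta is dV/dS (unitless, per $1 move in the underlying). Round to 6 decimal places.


Answer: Delta = -0.269479

Derivation:
d1 = 0.6143887693; d2 = 0.1900363214
phi(d1) = 0.3303259737; exp(-qT) = 1.0000000000; exp(-rT) = 0.9631944177
N(-d1) = 0.2694792277
Delta = -exp(-qT) * N(-d1) = -1.0000000000 * 0.2694792277 = -0.269479


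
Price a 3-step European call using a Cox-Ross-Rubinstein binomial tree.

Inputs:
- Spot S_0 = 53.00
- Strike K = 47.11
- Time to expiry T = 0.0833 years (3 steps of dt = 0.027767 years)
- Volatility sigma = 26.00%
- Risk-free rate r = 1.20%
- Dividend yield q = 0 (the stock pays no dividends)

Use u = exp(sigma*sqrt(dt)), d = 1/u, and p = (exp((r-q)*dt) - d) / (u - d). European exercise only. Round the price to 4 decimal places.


dt = T/N = 0.027767
u = exp(sigma*sqrt(dt)) = 1.044277; d = 1/u = 0.957600
p = (exp((r-q)*dt) - d) / (u - d) = 0.493015
Discount per step: exp(-r*dt) = 0.999667
Stock lattice S(k, i) with i counting down-moves:
  k=0: S(0,0) = 53.0000
  k=1: S(1,0) = 55.3467; S(1,1) = 50.7528
  k=2: S(2,0) = 57.7973; S(2,1) = 53.0000; S(2,2) = 48.6009
  k=3: S(3,0) = 60.3563; S(3,1) = 55.3467; S(3,2) = 50.7528; S(3,3) = 46.5403
Terminal payoffs V(N, i) = max(S_T - K, 0):
  V(3,0) = 13.246335; V(3,1) = 8.236675; V(3,2) = 3.642823; V(3,3) = 0.000000
Backward induction: V(k, i) = exp(-r*dt) * [p * V(k+1, i) + (1-p) * V(k+1, i+1)].
  V(2,0) = exp(-r*dt) * [p*13.246335 + (1-p)*8.236675] = 10.702947
  V(2,1) = exp(-r*dt) * [p*8.236675 + (1-p)*3.642823] = 5.905694
  V(2,2) = exp(-r*dt) * [p*3.642823 + (1-p)*0.000000] = 1.795369
  V(1,0) = exp(-r*dt) * [p*10.702947 + (1-p)*5.905694] = 8.268058
  V(1,1) = exp(-r*dt) * [p*5.905694 + (1-p)*1.795369] = 3.820550
  V(0,0) = exp(-r*dt) * [p*8.268058 + (1-p)*3.820550] = 6.011236

Answer: Price = V(0,0) = 6.0112


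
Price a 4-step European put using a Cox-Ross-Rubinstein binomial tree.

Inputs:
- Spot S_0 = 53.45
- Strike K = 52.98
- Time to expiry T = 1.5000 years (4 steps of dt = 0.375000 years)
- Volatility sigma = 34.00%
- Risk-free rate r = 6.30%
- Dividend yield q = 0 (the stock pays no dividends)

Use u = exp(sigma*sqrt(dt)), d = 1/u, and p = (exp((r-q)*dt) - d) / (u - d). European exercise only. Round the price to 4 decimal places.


Answer: Price = V(0,0) = 5.5738

Derivation:
dt = T/N = 0.375000
u = exp(sigma*sqrt(dt)) = 1.231468; d = 1/u = 0.812039
p = (exp((r-q)*dt) - d) / (u - d) = 0.505133
Discount per step: exp(-r*dt) = 0.976652
Stock lattice S(k, i) with i counting down-moves:
  k=0: S(0,0) = 53.4500
  k=1: S(1,0) = 65.8219; S(1,1) = 43.4035
  k=2: S(2,0) = 81.0576; S(2,1) = 53.4500; S(2,2) = 35.2453
  k=3: S(3,0) = 99.8198; S(3,1) = 65.8219; S(3,2) = 43.4035; S(3,3) = 28.6206
  k=4: S(4,0) = 122.9248; S(4,1) = 81.0576; S(4,2) = 53.4500; S(4,3) = 35.2453; S(4,4) = 23.2411
Terminal payoffs V(N, i) = max(K - S_T, 0):
  V(4,0) = 0.000000; V(4,1) = 0.000000; V(4,2) = 0.000000; V(4,3) = 17.734658; V(4,4) = 29.738950
Backward induction: V(k, i) = exp(-r*dt) * [p * V(k+1, i) + (1-p) * V(k+1, i+1)].
  V(3,0) = exp(-r*dt) * [p*0.000000 + (1-p)*0.000000] = 0.000000
  V(3,1) = exp(-r*dt) * [p*0.000000 + (1-p)*0.000000] = 0.000000
  V(3,2) = exp(-r*dt) * [p*0.000000 + (1-p)*17.734658] = 8.571389
  V(3,3) = exp(-r*dt) * [p*17.734658 + (1-p)*29.738950] = 23.122416
  V(2,0) = exp(-r*dt) * [p*0.000000 + (1-p)*0.000000] = 0.000000
  V(2,1) = exp(-r*dt) * [p*0.000000 + (1-p)*8.571389] = 4.142663
  V(2,2) = exp(-r*dt) * [p*8.571389 + (1-p)*23.122416] = 15.403963
  V(1,0) = exp(-r*dt) * [p*0.000000 + (1-p)*4.142663] = 2.002203
  V(1,1) = exp(-r*dt) * [p*4.142663 + (1-p)*15.403963] = 9.488672
  V(0,0) = exp(-r*dt) * [p*2.002203 + (1-p)*9.488672] = 5.573762


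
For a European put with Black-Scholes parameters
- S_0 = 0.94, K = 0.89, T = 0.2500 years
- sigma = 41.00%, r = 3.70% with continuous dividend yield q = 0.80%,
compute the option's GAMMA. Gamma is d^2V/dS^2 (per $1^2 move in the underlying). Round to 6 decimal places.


Answer: Gamma = 1.903844

Derivation:
d1 = 0.4044922563; d2 = 0.1994922563
phi(d1) = 0.3676052797; exp(-qT) = 0.9980019987; exp(-rT) = 0.9907926496
Gamma = exp(-qT) * phi(d1) / (S * sigma * sqrt(T)) = 0.9980019987 * 0.3676052797 / (0.9400 * 0.4100 * 0.5000000000) = 1.903844


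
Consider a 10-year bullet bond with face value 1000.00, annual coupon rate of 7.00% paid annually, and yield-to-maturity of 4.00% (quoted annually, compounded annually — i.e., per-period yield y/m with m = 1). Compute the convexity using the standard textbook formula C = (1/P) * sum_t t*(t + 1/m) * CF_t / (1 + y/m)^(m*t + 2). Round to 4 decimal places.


Answer: Convexity = 72.2182

Derivation:
Coupon per period c = face * coupon_rate / m = 70.000000
Periods per year m = 1; per-period yield y/m = 0.040000
Number of cashflows N = 10
Cashflows (t years, CF_t, discount factor 1/(1+y/m)^(m*t), PV):
  t = 1.0000: CF_t = 70.000000, DF = 0.961538, PV = 67.307692
  t = 2.0000: CF_t = 70.000000, DF = 0.924556, PV = 64.718935
  t = 3.0000: CF_t = 70.000000, DF = 0.888996, PV = 62.229745
  t = 4.0000: CF_t = 70.000000, DF = 0.854804, PV = 59.836293
  t = 5.0000: CF_t = 70.000000, DF = 0.821927, PV = 57.534897
  t = 6.0000: CF_t = 70.000000, DF = 0.790315, PV = 55.322017
  t = 7.0000: CF_t = 70.000000, DF = 0.759918, PV = 53.194247
  t = 8.0000: CF_t = 70.000000, DF = 0.730690, PV = 51.148314
  t = 9.0000: CF_t = 70.000000, DF = 0.702587, PV = 49.181071
  t = 10.0000: CF_t = 1070.000000, DF = 0.675564, PV = 722.853661
Price P = sum_t PV_t = 1243.326873
Convexity numerator sum_t t*(t + 1/m) * CF_t / (1+y/m)^(m*t + 2):
  t = 1.0000: term = 124.459490
  t = 2.0000: term = 359.017760
  t = 3.0000: term = 690.418770
  t = 4.0000: term = 1106.440336
  t = 5.0000: term = 1595.827408
  t = 6.0000: term = 2148.229203
  t = 7.0000: term = 2754.140003
  t = 8.0000: term = 3404.843411
  t = 9.0000: term = 4092.359869
  t = 10.0000: term = 73515.072736
Convexity = (1/P) * sum = 89790.808985 / 1243.326873 = 72.218184


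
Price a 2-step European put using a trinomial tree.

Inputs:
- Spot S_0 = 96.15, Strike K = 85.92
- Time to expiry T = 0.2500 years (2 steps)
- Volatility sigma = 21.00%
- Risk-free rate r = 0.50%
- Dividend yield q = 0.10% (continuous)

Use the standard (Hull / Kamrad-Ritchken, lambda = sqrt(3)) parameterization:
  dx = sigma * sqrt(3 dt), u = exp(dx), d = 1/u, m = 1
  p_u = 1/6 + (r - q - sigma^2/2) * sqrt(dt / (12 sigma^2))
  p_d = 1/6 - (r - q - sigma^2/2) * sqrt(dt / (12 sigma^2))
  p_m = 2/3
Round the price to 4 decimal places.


dt = T/N = 0.125000; dx = sigma*sqrt(3*dt) = 0.128598
u = exp(dx) = 1.137233; d = 1/u = 0.879327
p_u = 0.157894, p_m = 0.666667, p_d = 0.175439
Discount per step: exp(-r*dt) = 0.999375
Stock lattice S(k, j) with j the centered position index:
  k=0: S(0,+0) = 96.1500
  k=1: S(1,-1) = 84.5473; S(1,+0) = 96.1500; S(1,+1) = 109.3450
  k=2: S(2,-2) = 74.3447; S(2,-1) = 84.5473; S(2,+0) = 96.1500; S(2,+1) = 109.3450; S(2,+2) = 124.3507
Terminal payoffs V(N, j) = max(K - S_T, 0):
  V(2,-2) = 11.575251; V(2,-1) = 1.372690; V(2,+0) = 0.000000; V(2,+1) = 0.000000; V(2,+2) = 0.000000
Backward induction: V(k, j) = exp(-r*dt) * [p_u * V(k+1, j+1) + p_m * V(k+1, j) + p_d * V(k+1, j-1)]
  V(1,-1) = exp(-r*dt) * [p_u*0.000000 + p_m*1.372690 + p_d*11.575251] = 2.944038
  V(1,+0) = exp(-r*dt) * [p_u*0.000000 + p_m*0.000000 + p_d*1.372690] = 0.240673
  V(1,+1) = exp(-r*dt) * [p_u*0.000000 + p_m*0.000000 + p_d*0.000000] = 0.000000
  V(0,+0) = exp(-r*dt) * [p_u*0.000000 + p_m*0.240673 + p_d*2.944038] = 0.676525

Answer: Price = V(0,0) = 0.6765


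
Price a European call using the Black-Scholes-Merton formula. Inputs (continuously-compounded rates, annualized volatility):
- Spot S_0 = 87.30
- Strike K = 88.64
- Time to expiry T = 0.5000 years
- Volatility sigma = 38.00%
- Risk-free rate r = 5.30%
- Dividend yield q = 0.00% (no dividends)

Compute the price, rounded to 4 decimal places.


d1 = (ln(S/K) + (r - q + 0.5*sigma^2) * T) / (sigma * sqrt(T)) = 0.17628261
d2 = d1 - sigma * sqrt(T) = -0.09241796
exp(-rT) = 0.97384804; exp(-qT) = 1.00000000
C = S_0 * exp(-qT) * N(d1) - K * exp(-rT) * N(d2)
N(d1) = 0.56996404; N(d2) = 0.46318298
C = 87.3000 * 1.00000000 * 0.56996404 - 88.6400 * 0.97384804 * 0.46318298 = 9.7750

Answer: Price = 9.7750


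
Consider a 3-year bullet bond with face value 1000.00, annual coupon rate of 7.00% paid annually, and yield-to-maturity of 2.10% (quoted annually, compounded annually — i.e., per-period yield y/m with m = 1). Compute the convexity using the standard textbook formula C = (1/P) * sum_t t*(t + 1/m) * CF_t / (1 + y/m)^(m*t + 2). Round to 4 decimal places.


Coupon per period c = face * coupon_rate / m = 70.000000
Periods per year m = 1; per-period yield y/m = 0.021000
Number of cashflows N = 3
Cashflows (t years, CF_t, discount factor 1/(1+y/m)^(m*t), PV):
  t = 1.0000: CF_t = 70.000000, DF = 0.979432, PV = 68.560235
  t = 2.0000: CF_t = 70.000000, DF = 0.959287, PV = 67.150083
  t = 3.0000: CF_t = 1070.000000, DF = 0.939556, PV = 1005.325159
Price P = sum_t PV_t = 1141.035478
Convexity numerator sum_t t*(t + 1/m) * CF_t / (1+y/m)^(m*t + 2):
  t = 1.0000: term = 131.537871
  t = 2.0000: term = 386.497173
  t = 3.0000: term = 11572.743123
Convexity = (1/P) * sum = 12090.778167 / 1141.035478 = 10.596321

Answer: Convexity = 10.5963


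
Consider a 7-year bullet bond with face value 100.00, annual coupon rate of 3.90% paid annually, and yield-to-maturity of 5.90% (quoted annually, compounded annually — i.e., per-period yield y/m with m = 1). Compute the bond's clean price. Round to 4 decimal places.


Coupon per period c = face * coupon_rate / m = 3.900000
Periods per year m = 1; per-period yield y/m = 0.059000
Number of cashflows N = 7
Cashflows (t years, CF_t, discount factor 1/(1+y/m)^(m*t), PV):
  t = 1.0000: CF_t = 3.900000, DF = 0.944287, PV = 3.682720
  t = 2.0000: CF_t = 3.900000, DF = 0.891678, PV = 3.477544
  t = 3.0000: CF_t = 3.900000, DF = 0.842000, PV = 3.283800
  t = 4.0000: CF_t = 3.900000, DF = 0.795090, PV = 3.100850
  t = 5.0000: CF_t = 3.900000, DF = 0.750793, PV = 2.928093
  t = 6.0000: CF_t = 3.900000, DF = 0.708964, PV = 2.764960
  t = 7.0000: CF_t = 103.900000, DF = 0.669466, PV = 69.557478
Price P = sum_t PV_t = 88.795445

Answer: Price = 88.7954


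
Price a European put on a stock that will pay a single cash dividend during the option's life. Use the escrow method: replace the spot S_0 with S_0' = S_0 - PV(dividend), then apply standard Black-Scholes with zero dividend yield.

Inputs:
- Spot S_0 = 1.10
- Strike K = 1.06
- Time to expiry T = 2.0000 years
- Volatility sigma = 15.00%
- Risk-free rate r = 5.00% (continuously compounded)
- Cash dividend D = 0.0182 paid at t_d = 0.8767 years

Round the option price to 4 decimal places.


Answer: Price = 0.0381

Derivation:
PV(D) = D * exp(-r * t_d) = 0.0182 * 0.95711187 = 0.01741944
S_0' = S_0 - PV(D) = 1.1000 - 0.01741944 = 1.08258056
d1 = (ln(S_0'/K) + (r + sigma^2/2)*T) / (sigma*sqrt(T)) = 0.67683645
d2 = d1 - sigma*sqrt(T) = 0.46470442
exp(-rT) = 0.90483742
N(-d1) = 0.24925486; N(-d2) = 0.32107157
P = K * exp(-rT) * N(-d2) - S_0' * N(-d1) = 1.0600 * 0.90483742 * 0.32107157 - 1.08258056 * 0.24925486 = 0.0381


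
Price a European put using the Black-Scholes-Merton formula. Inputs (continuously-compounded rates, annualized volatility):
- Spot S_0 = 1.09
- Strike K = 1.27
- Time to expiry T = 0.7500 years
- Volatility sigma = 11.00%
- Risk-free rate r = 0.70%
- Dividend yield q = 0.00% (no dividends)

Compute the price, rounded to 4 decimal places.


d1 = (ln(S/K) + (r - q + 0.5*sigma^2) * T) / (sigma * sqrt(T)) = -1.50165345
d2 = d1 - sigma * sqrt(T) = -1.59691625
exp(-rT) = 0.99476376; exp(-qT) = 1.00000000
P = K * exp(-rT) * N(-d2) - S_0 * exp(-qT) * N(-d1)
N(-d1) = 0.93340668; N(-d2) = 0.94485781
P = 1.2700 * 0.99476376 * 0.94485781 - 1.0900 * 1.00000000 * 0.93340668 = 0.1763

Answer: Price = 0.1763


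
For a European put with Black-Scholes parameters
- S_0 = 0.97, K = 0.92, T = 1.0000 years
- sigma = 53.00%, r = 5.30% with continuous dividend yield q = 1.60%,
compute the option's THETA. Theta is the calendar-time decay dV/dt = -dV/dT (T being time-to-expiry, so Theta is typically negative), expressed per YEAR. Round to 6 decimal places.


d1 = 0.4346649084; d2 = -0.0953350916
phi(d1) = 0.3629808051; exp(-qT) = 0.9841273201; exp(-rT) = 0.9483800125
Theta = -S*exp(-qT)*phi(d1)*sigma/(2*sqrt(T)) + r*K*exp(-rT)*N(-d2) - q*S*exp(-qT)*N(-d1)
N(-d1) = 0.3319028367; N(-d2) = 0.5379756647; sqrt(T) = 1.0000000000
Term 1 = -0.9700 * 0.9841273201 * 0.3629808051 * 0.5300 / (2 * 1.0000000000) = -0.0918232280
Term 2 = 0.0530 * 0.9200 * 0.9483800125 * 0.5379756647 = 0.0248776137
Term 3 = -0.0160 * 0.9700 * 0.9841273201 * 0.3319028367 = -0.0050693698
Theta = -0.0918232280 + (0.0248776137) + (-0.0050693698) = -0.072015

Answer: Theta = -0.072015


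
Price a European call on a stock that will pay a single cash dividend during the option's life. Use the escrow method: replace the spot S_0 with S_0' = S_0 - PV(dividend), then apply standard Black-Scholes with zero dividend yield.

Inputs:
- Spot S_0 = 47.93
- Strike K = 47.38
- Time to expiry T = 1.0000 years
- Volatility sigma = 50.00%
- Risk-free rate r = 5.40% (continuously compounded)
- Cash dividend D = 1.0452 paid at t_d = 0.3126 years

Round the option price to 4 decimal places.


PV(D) = D * exp(-r * t_d) = 1.0452 * 0.98326128 = 1.02770469
S_0' = S_0 - PV(D) = 47.9300 - 1.02770469 = 46.90229531
d1 = (ln(S_0'/K) + (r + sigma^2/2)*T) / (sigma*sqrt(T)) = 0.33773283
d2 = d1 - sigma*sqrt(T) = -0.16226717
exp(-rT) = 0.94743211
N(d1) = 0.63221773; N(d2) = 0.43554773
C = S_0' * N(d1) - K * exp(-rT) * N(d2) = 46.90229531 * 0.63221773 - 47.3800 * 0.94743211 * 0.43554773 = 10.1010

Answer: Price = 10.1010


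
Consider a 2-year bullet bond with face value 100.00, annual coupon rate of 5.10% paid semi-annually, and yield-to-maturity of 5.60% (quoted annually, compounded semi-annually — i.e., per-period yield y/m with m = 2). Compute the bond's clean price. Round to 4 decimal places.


Coupon per period c = face * coupon_rate / m = 2.550000
Periods per year m = 2; per-period yield y/m = 0.028000
Number of cashflows N = 4
Cashflows (t years, CF_t, discount factor 1/(1+y/m)^(m*t), PV):
  t = 0.5000: CF_t = 2.550000, DF = 0.972763, PV = 2.480545
  t = 1.0000: CF_t = 2.550000, DF = 0.946267, PV = 2.412981
  t = 1.5000: CF_t = 2.550000, DF = 0.920493, PV = 2.347258
  t = 2.0000: CF_t = 102.550000, DF = 0.895422, PV = 91.825480
Price P = sum_t PV_t = 99.066264

Answer: Price = 99.0663


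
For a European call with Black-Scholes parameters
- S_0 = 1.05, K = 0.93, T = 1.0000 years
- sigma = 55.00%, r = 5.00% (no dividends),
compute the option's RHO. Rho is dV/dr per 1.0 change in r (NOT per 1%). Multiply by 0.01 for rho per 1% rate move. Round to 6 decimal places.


Answer: Rho = 0.455223

Derivation:
d1 = 0.5865651946; d2 = 0.0365651946
phi(d1) = 0.3358912282; exp(-qT) = 1.0000000000; exp(-rT) = 0.9512294245
N(d2) = 0.5145841522
Rho = K*T*exp(-rT)*N(d2) = 0.9300 * 1.0000 * 0.9512294245 * 0.5145841522 = 0.455223


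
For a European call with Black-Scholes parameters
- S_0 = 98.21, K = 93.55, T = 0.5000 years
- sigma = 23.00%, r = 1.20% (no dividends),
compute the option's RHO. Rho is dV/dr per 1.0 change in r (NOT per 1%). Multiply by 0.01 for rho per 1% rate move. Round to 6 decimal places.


d1 = 0.4171130084; d2 = 0.2544784487
phi(d1) = 0.3657043115; exp(-qT) = 1.0000000000; exp(-rT) = 0.9940179641
N(d2) = 0.6004370242
Rho = K*T*exp(-rT)*N(d2) = 93.5500 * 0.5000 * 0.9940179641 * 0.6004370242 = 27.917434

Answer: Rho = 27.917434


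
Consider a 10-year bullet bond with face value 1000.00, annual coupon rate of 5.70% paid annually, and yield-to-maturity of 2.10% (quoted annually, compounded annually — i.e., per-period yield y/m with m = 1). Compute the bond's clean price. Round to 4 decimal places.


Answer: Price = 1321.6877

Derivation:
Coupon per period c = face * coupon_rate / m = 57.000000
Periods per year m = 1; per-period yield y/m = 0.021000
Number of cashflows N = 10
Cashflows (t years, CF_t, discount factor 1/(1+y/m)^(m*t), PV):
  t = 1.0000: CF_t = 57.000000, DF = 0.979432, PV = 55.827620
  t = 2.0000: CF_t = 57.000000, DF = 0.959287, PV = 54.679354
  t = 3.0000: CF_t = 57.000000, DF = 0.939556, PV = 53.554705
  t = 4.0000: CF_t = 57.000000, DF = 0.920231, PV = 52.453188
  t = 5.0000: CF_t = 57.000000, DF = 0.901304, PV = 51.374327
  t = 6.0000: CF_t = 57.000000, DF = 0.882766, PV = 50.317656
  t = 7.0000: CF_t = 57.000000, DF = 0.864609, PV = 49.282719
  t = 8.0000: CF_t = 57.000000, DF = 0.846826, PV = 48.269069
  t = 9.0000: CF_t = 57.000000, DF = 0.829408, PV = 47.276267
  t = 10.0000: CF_t = 1057.000000, DF = 0.812349, PV = 858.652753
Price P = sum_t PV_t = 1321.687656


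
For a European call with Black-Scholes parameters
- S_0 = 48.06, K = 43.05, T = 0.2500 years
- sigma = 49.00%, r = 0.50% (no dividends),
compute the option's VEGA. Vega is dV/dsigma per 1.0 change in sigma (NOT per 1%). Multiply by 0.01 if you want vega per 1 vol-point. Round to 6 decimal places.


d1 = 0.5769408140; d2 = 0.3319408140
phi(d1) = 0.3377771621; exp(-qT) = 1.0000000000; exp(-rT) = 0.9987507809
Vega = S * exp(-qT) * phi(d1) * sqrt(T) = 48.0600 * 1.0000000000 * 0.3377771621 * 0.5000000000 = 8.116785

Answer: Vega = 8.116785


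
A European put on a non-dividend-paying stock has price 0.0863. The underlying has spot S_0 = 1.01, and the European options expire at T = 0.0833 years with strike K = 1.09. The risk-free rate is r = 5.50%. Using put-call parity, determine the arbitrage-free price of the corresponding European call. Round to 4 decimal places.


Answer: Call price = 0.0113

Derivation:
Put-call parity: C - P = S_0 * exp(-qT) - K * exp(-rT).
S_0 * exp(-qT) = 1.0100 * 1.00000000 = 1.01000000
K * exp(-rT) = 1.0900 * 0.99542898 = 1.08501759
C = P + S*exp(-qT) - K*exp(-rT)
C = 0.0863 + 1.01000000 - 1.08501759 = 0.0113


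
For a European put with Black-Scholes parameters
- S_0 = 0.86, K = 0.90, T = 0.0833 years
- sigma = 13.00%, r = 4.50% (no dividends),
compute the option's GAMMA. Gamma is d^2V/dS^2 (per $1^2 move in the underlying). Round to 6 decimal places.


d1 = -1.0930091575; d2 = -1.1305294187
phi(d1) = 0.2195285377; exp(-qT) = 1.0000000000; exp(-rT) = 0.9962585169
Gamma = exp(-qT) * phi(d1) / (S * sigma * sqrt(T)) = 1.0000000000 * 0.2195285377 / (0.8600 * 0.1300 * 0.2886173938) = 6.803411

Answer: Gamma = 6.803411


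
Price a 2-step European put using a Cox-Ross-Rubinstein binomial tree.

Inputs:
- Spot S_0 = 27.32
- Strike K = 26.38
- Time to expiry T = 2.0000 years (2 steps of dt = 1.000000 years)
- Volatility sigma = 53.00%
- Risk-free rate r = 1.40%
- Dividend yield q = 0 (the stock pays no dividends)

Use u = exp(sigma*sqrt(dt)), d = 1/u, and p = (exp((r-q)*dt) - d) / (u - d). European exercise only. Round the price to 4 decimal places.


dt = T/N = 1.000000
u = exp(sigma*sqrt(dt)) = 1.698932; d = 1/u = 0.588605
p = (exp((r-q)*dt) - d) / (u - d) = 0.383214
Discount per step: exp(-r*dt) = 0.986098
Stock lattice S(k, i) with i counting down-moves:
  k=0: S(0,0) = 27.3200
  k=1: S(1,0) = 46.4148; S(1,1) = 16.0807
  k=2: S(2,0) = 78.8557; S(2,1) = 27.3200; S(2,2) = 9.4652
Terminal payoffs V(N, i) = max(K - S_T, 0):
  V(2,0) = 0.000000; V(2,1) = 0.000000; V(2,2) = 16.914827
Backward induction: V(k, i) = exp(-r*dt) * [p * V(k+1, i) + (1-p) * V(k+1, i+1)].
  V(1,0) = exp(-r*dt) * [p*0.000000 + (1-p)*0.000000] = 0.000000
  V(1,1) = exp(-r*dt) * [p*0.000000 + (1-p)*16.914827] = 10.287779
  V(0,0) = exp(-r*dt) * [p*0.000000 + (1-p)*10.287779] = 6.257137

Answer: Price = V(0,0) = 6.2571


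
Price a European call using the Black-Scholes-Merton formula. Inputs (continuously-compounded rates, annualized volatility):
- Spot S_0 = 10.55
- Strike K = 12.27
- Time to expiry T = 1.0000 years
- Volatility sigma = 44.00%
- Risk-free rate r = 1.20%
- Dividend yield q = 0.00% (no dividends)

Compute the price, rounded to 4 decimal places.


d1 = (ln(S/K) + (r - q + 0.5*sigma^2) * T) / (sigma * sqrt(T)) = -0.09598045
d2 = d1 - sigma * sqrt(T) = -0.53598045
exp(-rT) = 0.98807171; exp(-qT) = 1.00000000
C = S_0 * exp(-qT) * N(d1) - K * exp(-rT) * N(d2)
N(d1) = 0.46176805; N(d2) = 0.29598603
C = 10.5500 * 1.00000000 * 0.46176805 - 12.2700 * 0.98807171 * 0.29598603 = 1.2832

Answer: Price = 1.2832


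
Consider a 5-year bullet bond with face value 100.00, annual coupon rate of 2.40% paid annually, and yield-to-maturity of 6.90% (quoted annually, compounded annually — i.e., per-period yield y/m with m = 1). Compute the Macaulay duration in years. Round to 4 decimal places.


Coupon per period c = face * coupon_rate / m = 2.400000
Periods per year m = 1; per-period yield y/m = 0.069000
Number of cashflows N = 5
Cashflows (t years, CF_t, discount factor 1/(1+y/m)^(m*t), PV):
  t = 1.0000: CF_t = 2.400000, DF = 0.935454, PV = 2.245089
  t = 2.0000: CF_t = 2.400000, DF = 0.875074, PV = 2.100177
  t = 3.0000: CF_t = 2.400000, DF = 0.818591, PV = 1.964618
  t = 4.0000: CF_t = 2.400000, DF = 0.765754, PV = 1.837809
  t = 5.0000: CF_t = 102.400000, DF = 0.716327, PV = 73.351911
Price P = sum_t PV_t = 81.499603
Macaulay numerator sum_t t * PV_t:
  t * PV_t at t = 1.0000: 2.245089
  t * PV_t at t = 2.0000: 4.200353
  t * PV_t at t = 3.0000: 5.893854
  t * PV_t at t = 4.0000: 7.351237
  t * PV_t at t = 5.0000: 366.759553
Macaulay duration D = (sum_t t * PV_t) / P = 386.450086 / 81.499603 = 4.741742

Answer: Macaulay duration = 4.7417 years


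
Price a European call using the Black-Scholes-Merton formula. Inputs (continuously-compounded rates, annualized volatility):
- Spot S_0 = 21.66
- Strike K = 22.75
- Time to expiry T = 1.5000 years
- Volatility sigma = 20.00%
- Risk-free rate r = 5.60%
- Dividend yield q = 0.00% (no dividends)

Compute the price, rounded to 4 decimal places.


Answer: Price = 2.4675

Derivation:
d1 = (ln(S/K) + (r - q + 0.5*sigma^2) * T) / (sigma * sqrt(T)) = 0.26496170
d2 = d1 - sigma * sqrt(T) = 0.02001272
exp(-rT) = 0.91943126; exp(-qT) = 1.00000000
C = S_0 * exp(-qT) * N(d1) - K * exp(-rT) * N(d2)
N(d1) = 0.60448052; N(d2) = 0.50798339
C = 21.6600 * 1.00000000 * 0.60448052 - 22.7500 * 0.91943126 * 0.50798339 = 2.4675


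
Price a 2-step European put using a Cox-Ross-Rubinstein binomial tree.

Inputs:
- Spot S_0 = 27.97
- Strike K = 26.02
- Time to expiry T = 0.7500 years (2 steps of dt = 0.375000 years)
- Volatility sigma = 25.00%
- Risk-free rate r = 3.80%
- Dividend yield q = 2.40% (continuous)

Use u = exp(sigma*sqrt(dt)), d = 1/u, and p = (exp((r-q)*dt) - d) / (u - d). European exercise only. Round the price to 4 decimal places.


Answer: Price = V(0,0) = 1.4322

Derivation:
dt = T/N = 0.375000
u = exp(sigma*sqrt(dt)) = 1.165433; d = 1/u = 0.858050
p = (exp((r-q)*dt) - d) / (u - d) = 0.478926
Discount per step: exp(-r*dt) = 0.985851
Stock lattice S(k, i) with i counting down-moves:
  k=0: S(0,0) = 27.9700
  k=1: S(1,0) = 32.5972; S(1,1) = 23.9997
  k=2: S(2,0) = 37.9898; S(2,1) = 27.9700; S(2,2) = 20.5929
Terminal payoffs V(N, i) = max(K - S_T, 0):
  V(2,0) = 0.000000; V(2,1) = 0.000000; V(2,2) = 5.427101
Backward induction: V(k, i) = exp(-r*dt) * [p * V(k+1, i) + (1-p) * V(k+1, i+1)].
  V(1,0) = exp(-r*dt) * [p*0.000000 + (1-p)*0.000000] = 0.000000
  V(1,1) = exp(-r*dt) * [p*0.000000 + (1-p)*5.427101] = 2.787910
  V(0,0) = exp(-r*dt) * [p*0.000000 + (1-p)*2.787910] = 1.432154


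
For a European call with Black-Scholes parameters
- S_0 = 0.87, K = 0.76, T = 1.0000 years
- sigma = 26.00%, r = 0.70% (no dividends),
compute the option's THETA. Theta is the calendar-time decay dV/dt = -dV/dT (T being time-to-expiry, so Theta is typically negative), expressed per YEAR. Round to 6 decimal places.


d1 = 0.6768260706; d2 = 0.4168260706
phi(d1) = 0.3172753411; exp(-qT) = 1.0000000000; exp(-rT) = 0.9930244429
Theta = -S*exp(-qT)*phi(d1)*sigma/(2*sqrt(T)) - r*K*exp(-rT)*N(d2) + q*S*exp(-qT)*N(d1)
N(d1) = 0.7507418426; N(d2) = 0.6615971841; sqrt(T) = 1.0000000000
Term 1 = -0.8700 * 1.0000000000 * 0.3172753411 * 0.2600 / (2 * 1.0000000000) = -0.0358838411
Term 2 = -0.0070 * 0.7600 * 0.9930244429 * 0.6615971841 = -0.0034951452
Term 3 = 0 (no dividend yield, q = 0)
Theta = -0.0358838411 + (-0.0034951452) + (0.0000000000) = -0.039379

Answer: Theta = -0.039379
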